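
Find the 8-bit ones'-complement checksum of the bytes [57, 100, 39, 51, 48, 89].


Sum = 384 mod 256 = 128
Complement = 127

127


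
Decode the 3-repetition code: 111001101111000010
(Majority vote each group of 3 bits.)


Groups: 111, 001, 101, 111, 000, 010
Majority votes: 101100

101100


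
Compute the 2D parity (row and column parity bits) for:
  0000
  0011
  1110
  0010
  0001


Row parities: 00111
Column parities: 1110

Row P: 00111, Col P: 1110, Corner: 1


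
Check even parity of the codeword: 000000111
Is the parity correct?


Number of 1s: 3

No, parity error (3 ones)


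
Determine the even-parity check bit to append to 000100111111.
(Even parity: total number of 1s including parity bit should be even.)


Number of 1s in data: 7
Parity bit: 1

1


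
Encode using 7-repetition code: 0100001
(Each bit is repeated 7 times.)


Each bit -> 7 copies

0000000111111100000000000000000000000000001111111


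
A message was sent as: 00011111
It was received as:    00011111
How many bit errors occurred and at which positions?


XOR: 00000000

0 errors (received matches sent)


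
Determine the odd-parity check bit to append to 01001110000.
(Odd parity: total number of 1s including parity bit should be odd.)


Number of 1s in data: 4
Parity bit: 1

1


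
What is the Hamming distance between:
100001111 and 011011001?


XOR: 111010110
Count of 1s: 6

6


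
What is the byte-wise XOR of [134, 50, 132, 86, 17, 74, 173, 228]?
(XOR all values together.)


XOR chain: 134 ^ 50 ^ 132 ^ 86 ^ 17 ^ 74 ^ 173 ^ 228 = 116

116


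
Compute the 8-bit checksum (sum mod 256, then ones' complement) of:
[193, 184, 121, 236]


Sum = 734 mod 256 = 222
Complement = 33

33


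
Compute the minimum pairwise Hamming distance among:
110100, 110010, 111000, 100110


Comparing all pairs, minimum distance: 2
Can detect 1 errors, correct 0 errors

2


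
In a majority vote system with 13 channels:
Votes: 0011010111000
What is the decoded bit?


Ones: 6 out of 13
Threshold: 7

0 (6/13 voted 1)


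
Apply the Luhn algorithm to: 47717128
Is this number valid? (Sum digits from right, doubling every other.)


Luhn sum = 39
39 mod 10 = 9

Invalid (Luhn sum mod 10 = 9)


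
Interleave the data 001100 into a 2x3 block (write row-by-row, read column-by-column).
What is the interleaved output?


Matrix:
  001
  100
Read columns: 010010

010010


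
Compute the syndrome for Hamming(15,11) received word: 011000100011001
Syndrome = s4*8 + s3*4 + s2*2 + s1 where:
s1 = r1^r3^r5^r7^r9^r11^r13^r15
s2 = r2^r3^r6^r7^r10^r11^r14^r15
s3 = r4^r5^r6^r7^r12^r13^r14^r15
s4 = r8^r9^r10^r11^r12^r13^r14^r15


s1=0, s2=1, s3=1, s4=1

Syndrome = 14 (error at position 14)


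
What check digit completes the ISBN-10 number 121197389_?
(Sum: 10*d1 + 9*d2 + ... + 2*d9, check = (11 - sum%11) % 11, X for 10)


Weighted sum: 186
186 mod 11 = 10

Check digit: 1


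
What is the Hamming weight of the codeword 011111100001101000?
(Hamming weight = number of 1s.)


Counting 1s in 011111100001101000

9


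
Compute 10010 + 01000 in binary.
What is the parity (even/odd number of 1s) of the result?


10010 = 18
01000 = 8
Sum = 26 = 11010
1s count = 3

odd parity (3 ones in 11010)


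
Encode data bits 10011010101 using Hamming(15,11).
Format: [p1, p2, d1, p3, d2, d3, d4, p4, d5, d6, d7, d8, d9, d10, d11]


Parity bits: p1=0, p2=0, p3=1, p4=0

001100101010101


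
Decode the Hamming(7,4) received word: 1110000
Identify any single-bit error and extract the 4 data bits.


Syndrome = 0: no error detected

Data: 1000 (no errors)


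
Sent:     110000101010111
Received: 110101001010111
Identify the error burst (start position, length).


XOR: 000101100000000

Burst at position 3, length 4


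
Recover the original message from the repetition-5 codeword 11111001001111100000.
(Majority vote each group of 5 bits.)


Groups: 11111, 00100, 11111, 00000
Majority votes: 1010

1010


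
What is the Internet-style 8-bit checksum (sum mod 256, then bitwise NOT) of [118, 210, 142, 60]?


Sum = 530 mod 256 = 18
Complement = 237

237


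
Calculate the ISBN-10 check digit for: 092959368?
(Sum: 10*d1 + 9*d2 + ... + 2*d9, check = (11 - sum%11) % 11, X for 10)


Weighted sum: 281
281 mod 11 = 6

Check digit: 5


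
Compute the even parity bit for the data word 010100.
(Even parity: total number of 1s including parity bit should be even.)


Number of 1s in data: 2
Parity bit: 0

0


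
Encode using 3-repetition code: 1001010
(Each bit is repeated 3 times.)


Each bit -> 3 copies

111000000111000111000


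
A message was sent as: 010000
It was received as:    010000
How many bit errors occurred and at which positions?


XOR: 000000

0 errors (received matches sent)


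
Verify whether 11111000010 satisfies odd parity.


Number of 1s: 6

No, parity error (6 ones)


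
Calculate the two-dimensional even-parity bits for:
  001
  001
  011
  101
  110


Row parities: 11000
Column parities: 000

Row P: 11000, Col P: 000, Corner: 0


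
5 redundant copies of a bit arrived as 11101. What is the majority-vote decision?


Ones: 4 out of 5
Threshold: 3

1 (4/5 voted 1)


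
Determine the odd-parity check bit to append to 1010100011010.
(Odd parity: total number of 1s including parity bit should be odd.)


Number of 1s in data: 6
Parity bit: 1

1


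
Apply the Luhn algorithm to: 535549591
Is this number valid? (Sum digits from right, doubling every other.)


Luhn sum = 45
45 mod 10 = 5

Invalid (Luhn sum mod 10 = 5)


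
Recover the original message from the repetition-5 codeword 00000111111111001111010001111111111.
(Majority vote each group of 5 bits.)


Groups: 00000, 11111, 11110, 01111, 01000, 11111, 11111
Majority votes: 0111011

0111011


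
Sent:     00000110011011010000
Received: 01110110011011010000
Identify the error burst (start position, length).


XOR: 01110000000000000000

Burst at position 1, length 3


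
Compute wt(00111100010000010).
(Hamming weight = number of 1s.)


Counting 1s in 00111100010000010

6


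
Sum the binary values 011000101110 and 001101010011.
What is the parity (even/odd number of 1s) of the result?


011000101110 = 1582
001101010011 = 851
Sum = 2433 = 100110000001
1s count = 4

even parity (4 ones in 100110000001)


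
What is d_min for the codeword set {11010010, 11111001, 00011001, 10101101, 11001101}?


Comparing all pairs, minimum distance: 2
Can detect 1 errors, correct 0 errors

2


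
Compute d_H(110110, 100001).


XOR: 010111
Count of 1s: 4

4


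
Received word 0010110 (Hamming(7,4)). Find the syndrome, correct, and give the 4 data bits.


Syndrome = 0: no error detected

Data: 1110 (no errors)


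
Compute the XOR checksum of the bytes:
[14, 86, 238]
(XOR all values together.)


XOR chain: 14 ^ 86 ^ 238 = 182

182


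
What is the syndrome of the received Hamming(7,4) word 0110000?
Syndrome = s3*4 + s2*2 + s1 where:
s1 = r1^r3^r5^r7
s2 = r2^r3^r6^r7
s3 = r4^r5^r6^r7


s1=1, s2=0, s3=0

Syndrome = 1 (error at position 1)


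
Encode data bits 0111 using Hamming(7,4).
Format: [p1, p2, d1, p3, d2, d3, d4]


Parity bits: p1=0, p2=0, p3=1

0001111


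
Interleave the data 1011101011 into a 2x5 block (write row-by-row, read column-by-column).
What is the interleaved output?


Matrix:
  10111
  01011
Read columns: 1001101111

1001101111


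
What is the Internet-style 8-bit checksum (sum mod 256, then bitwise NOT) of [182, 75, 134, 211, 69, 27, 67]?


Sum = 765 mod 256 = 253
Complement = 2

2


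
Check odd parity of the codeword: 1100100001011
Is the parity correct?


Number of 1s: 6

No, parity error (6 ones)


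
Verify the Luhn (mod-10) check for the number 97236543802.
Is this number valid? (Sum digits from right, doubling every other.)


Luhn sum = 49
49 mod 10 = 9

Invalid (Luhn sum mod 10 = 9)


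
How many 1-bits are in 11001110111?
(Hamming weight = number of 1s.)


Counting 1s in 11001110111

8


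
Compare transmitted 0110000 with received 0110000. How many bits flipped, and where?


XOR: 0000000

0 errors (received matches sent)


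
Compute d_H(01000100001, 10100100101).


XOR: 11100000100
Count of 1s: 4

4


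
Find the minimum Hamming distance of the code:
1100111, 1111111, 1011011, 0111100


Comparing all pairs, minimum distance: 2
Can detect 1 errors, correct 0 errors

2


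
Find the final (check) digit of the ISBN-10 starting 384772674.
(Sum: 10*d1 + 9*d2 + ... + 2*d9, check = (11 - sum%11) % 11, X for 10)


Weighted sum: 288
288 mod 11 = 2

Check digit: 9


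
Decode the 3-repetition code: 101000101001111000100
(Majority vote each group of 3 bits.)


Groups: 101, 000, 101, 001, 111, 000, 100
Majority votes: 1010100

1010100


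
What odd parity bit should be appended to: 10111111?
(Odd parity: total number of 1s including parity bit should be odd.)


Number of 1s in data: 7
Parity bit: 0

0


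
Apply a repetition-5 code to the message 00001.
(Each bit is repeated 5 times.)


Each bit -> 5 copies

0000000000000000000011111


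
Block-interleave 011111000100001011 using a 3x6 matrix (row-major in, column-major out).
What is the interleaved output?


Matrix:
  011111
  000100
  001011
Read columns: 000100101110101101

000100101110101101


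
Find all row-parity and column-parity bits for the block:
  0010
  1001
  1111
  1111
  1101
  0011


Row parities: 100010
Column parities: 0101

Row P: 100010, Col P: 0101, Corner: 0


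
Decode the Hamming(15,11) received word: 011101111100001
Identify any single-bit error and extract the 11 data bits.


Syndrome = 0: no error detected

Data: 10111100001 (no errors)


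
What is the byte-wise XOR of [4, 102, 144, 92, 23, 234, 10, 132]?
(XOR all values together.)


XOR chain: 4 ^ 102 ^ 144 ^ 92 ^ 23 ^ 234 ^ 10 ^ 132 = 221

221


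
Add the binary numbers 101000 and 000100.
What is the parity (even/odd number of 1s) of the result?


101000 = 40
000100 = 4
Sum = 44 = 101100
1s count = 3

odd parity (3 ones in 101100)


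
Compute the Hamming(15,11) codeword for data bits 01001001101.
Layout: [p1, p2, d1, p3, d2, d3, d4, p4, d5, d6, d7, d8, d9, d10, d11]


Parity bits: p1=0, p2=1, p3=0, p4=0

010010001001101


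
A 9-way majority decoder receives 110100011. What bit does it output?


Ones: 5 out of 9
Threshold: 5

1 (5/9 voted 1)


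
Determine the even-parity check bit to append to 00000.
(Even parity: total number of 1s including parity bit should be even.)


Number of 1s in data: 0
Parity bit: 0

0


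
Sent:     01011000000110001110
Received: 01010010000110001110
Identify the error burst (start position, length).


XOR: 00001010000000000000

Burst at position 4, length 3


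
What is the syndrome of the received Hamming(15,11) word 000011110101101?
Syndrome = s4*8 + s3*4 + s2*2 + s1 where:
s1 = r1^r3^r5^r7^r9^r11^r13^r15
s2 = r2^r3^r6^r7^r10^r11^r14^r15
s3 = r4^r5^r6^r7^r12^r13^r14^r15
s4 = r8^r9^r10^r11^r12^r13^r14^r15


s1=0, s2=0, s3=0, s4=1

Syndrome = 8 (error at position 8)


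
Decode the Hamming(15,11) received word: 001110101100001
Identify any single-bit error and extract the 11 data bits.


Syndrome = 9: error at position 9

Data: 11010100001 (corrected bit 9)


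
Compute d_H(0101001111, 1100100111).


XOR: 1001101000
Count of 1s: 4

4


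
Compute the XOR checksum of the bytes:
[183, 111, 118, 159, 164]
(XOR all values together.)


XOR chain: 183 ^ 111 ^ 118 ^ 159 ^ 164 = 149

149


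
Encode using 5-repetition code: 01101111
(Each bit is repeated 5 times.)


Each bit -> 5 copies

0000011111111110000011111111111111111111


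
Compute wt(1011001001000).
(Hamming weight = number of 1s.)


Counting 1s in 1011001001000

5


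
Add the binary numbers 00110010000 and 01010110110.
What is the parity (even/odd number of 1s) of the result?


00110010000 = 400
01010110110 = 694
Sum = 1094 = 10001000110
1s count = 4

even parity (4 ones in 10001000110)


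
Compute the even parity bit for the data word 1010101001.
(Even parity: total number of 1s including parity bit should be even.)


Number of 1s in data: 5
Parity bit: 1

1


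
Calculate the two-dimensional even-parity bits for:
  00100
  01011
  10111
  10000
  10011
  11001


Row parities: 110111
Column parities: 00010

Row P: 110111, Col P: 00010, Corner: 1


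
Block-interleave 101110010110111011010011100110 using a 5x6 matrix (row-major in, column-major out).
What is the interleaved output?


Matrix:
  101110
  010110
  111011
  010011
  100110
Read columns: 101010111010100110011111100110

101010111010100110011111100110


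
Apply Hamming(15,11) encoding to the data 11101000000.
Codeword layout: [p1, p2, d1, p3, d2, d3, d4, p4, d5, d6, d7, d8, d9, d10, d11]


Parity bits: p1=1, p2=0, p3=0, p4=1

101011011000000


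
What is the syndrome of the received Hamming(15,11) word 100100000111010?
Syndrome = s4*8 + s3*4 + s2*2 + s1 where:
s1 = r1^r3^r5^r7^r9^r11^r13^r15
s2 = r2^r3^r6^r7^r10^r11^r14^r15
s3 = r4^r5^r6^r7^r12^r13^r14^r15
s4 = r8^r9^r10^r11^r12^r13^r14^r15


s1=0, s2=1, s3=1, s4=0

Syndrome = 6 (error at position 6)


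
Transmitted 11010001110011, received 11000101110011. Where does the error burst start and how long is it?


XOR: 00010100000000

Burst at position 3, length 3


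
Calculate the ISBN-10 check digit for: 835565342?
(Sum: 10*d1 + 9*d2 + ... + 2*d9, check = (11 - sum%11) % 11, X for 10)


Weighted sum: 271
271 mod 11 = 7

Check digit: 4


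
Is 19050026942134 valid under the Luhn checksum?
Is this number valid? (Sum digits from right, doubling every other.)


Luhn sum = 54
54 mod 10 = 4

Invalid (Luhn sum mod 10 = 4)


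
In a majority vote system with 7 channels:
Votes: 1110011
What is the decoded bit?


Ones: 5 out of 7
Threshold: 4

1 (5/7 voted 1)


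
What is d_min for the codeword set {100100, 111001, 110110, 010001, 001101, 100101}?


Comparing all pairs, minimum distance: 1
Can detect 0 errors, correct 0 errors

1


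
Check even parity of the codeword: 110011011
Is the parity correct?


Number of 1s: 6

Yes, parity is correct (6 ones)


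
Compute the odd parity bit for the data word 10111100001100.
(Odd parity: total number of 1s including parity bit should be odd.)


Number of 1s in data: 7
Parity bit: 0

0


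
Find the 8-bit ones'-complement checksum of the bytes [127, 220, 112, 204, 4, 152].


Sum = 819 mod 256 = 51
Complement = 204

204


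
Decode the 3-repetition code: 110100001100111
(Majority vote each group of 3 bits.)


Groups: 110, 100, 001, 100, 111
Majority votes: 10001

10001


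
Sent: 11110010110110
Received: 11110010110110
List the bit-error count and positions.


XOR: 00000000000000

0 errors (received matches sent)


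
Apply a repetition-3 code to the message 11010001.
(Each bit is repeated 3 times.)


Each bit -> 3 copies

111111000111000000000111


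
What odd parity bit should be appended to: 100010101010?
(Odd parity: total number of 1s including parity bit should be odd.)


Number of 1s in data: 5
Parity bit: 0

0


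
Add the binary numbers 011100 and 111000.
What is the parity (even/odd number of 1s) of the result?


011100 = 28
111000 = 56
Sum = 84 = 1010100
1s count = 3

odd parity (3 ones in 1010100)


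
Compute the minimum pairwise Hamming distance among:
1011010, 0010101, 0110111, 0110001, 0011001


Comparing all pairs, minimum distance: 2
Can detect 1 errors, correct 0 errors

2


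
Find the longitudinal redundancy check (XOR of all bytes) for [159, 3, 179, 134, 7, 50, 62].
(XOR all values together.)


XOR chain: 159 ^ 3 ^ 179 ^ 134 ^ 7 ^ 50 ^ 62 = 162

162


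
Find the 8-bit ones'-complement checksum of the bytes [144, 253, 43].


Sum = 440 mod 256 = 184
Complement = 71

71


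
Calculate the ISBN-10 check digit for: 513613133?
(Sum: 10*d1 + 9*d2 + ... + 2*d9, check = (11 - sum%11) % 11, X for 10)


Weighted sum: 165
165 mod 11 = 0

Check digit: 0


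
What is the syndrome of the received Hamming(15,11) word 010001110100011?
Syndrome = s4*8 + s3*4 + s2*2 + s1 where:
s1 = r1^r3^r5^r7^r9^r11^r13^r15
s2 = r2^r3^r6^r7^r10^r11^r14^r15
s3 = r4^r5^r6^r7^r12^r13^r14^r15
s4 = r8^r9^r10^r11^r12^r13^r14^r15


s1=0, s2=0, s3=0, s4=0

Syndrome = 0 (no error)


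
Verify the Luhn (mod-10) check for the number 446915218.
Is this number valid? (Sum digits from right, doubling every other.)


Luhn sum = 41
41 mod 10 = 1

Invalid (Luhn sum mod 10 = 1)


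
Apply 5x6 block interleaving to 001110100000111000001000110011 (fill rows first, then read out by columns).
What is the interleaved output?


Matrix:
  001110
  100000
  111000
  001000
  110011
Read columns: 011010010110110100001000100001

011010010110110100001000100001


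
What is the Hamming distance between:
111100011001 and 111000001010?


XOR: 000100010011
Count of 1s: 4

4


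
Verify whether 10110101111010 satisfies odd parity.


Number of 1s: 9

Yes, parity is correct (9 ones)


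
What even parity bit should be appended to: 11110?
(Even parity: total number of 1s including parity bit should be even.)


Number of 1s in data: 4
Parity bit: 0

0


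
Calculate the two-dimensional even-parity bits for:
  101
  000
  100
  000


Row parities: 0010
Column parities: 001

Row P: 0010, Col P: 001, Corner: 1


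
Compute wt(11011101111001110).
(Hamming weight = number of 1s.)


Counting 1s in 11011101111001110

12


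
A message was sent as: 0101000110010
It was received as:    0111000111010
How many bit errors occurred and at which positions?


XOR: 0010000001000

2 error(s) at position(s): 2, 9


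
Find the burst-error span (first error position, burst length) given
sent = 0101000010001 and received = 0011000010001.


XOR: 0110000000000

Burst at position 1, length 2


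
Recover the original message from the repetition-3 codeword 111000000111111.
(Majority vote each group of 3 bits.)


Groups: 111, 000, 000, 111, 111
Majority votes: 10011

10011


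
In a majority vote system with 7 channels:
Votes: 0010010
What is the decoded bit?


Ones: 2 out of 7
Threshold: 4

0 (2/7 voted 1)


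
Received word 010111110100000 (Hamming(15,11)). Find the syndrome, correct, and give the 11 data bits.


Syndrome = 0: no error detected

Data: 01110100000 (no errors)


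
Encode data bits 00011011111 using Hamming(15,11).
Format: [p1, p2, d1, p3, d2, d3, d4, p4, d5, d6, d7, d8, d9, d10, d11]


Parity bits: p1=1, p2=0, p3=1, p4=0

100100101011111


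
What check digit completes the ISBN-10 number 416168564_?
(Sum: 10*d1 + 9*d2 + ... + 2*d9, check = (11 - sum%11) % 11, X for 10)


Weighted sum: 226
226 mod 11 = 6

Check digit: 5


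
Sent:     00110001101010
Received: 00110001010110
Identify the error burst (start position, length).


XOR: 00000000111100

Burst at position 8, length 4


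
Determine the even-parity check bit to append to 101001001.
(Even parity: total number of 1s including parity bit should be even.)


Number of 1s in data: 4
Parity bit: 0

0


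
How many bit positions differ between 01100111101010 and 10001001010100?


XOR: 11101110111110
Count of 1s: 11

11


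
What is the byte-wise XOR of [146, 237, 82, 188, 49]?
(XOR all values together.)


XOR chain: 146 ^ 237 ^ 82 ^ 188 ^ 49 = 160

160


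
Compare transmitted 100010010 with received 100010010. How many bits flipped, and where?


XOR: 000000000

0 errors (received matches sent)


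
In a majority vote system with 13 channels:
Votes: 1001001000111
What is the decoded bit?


Ones: 6 out of 13
Threshold: 7

0 (6/13 voted 1)


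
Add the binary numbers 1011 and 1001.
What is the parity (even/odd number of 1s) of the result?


1011 = 11
1001 = 9
Sum = 20 = 10100
1s count = 2

even parity (2 ones in 10100)


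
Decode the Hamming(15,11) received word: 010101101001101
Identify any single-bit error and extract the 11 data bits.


Syndrome = 0: no error detected

Data: 00111001101 (no errors)


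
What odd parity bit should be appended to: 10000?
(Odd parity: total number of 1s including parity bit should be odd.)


Number of 1s in data: 1
Parity bit: 0

0


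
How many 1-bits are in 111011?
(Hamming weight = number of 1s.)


Counting 1s in 111011

5


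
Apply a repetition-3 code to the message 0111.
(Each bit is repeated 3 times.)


Each bit -> 3 copies

000111111111


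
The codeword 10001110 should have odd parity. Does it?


Number of 1s: 4

No, parity error (4 ones)


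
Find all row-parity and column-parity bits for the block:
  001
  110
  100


Row parities: 101
Column parities: 011

Row P: 101, Col P: 011, Corner: 0


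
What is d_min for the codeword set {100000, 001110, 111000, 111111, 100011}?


Comparing all pairs, minimum distance: 2
Can detect 1 errors, correct 0 errors

2


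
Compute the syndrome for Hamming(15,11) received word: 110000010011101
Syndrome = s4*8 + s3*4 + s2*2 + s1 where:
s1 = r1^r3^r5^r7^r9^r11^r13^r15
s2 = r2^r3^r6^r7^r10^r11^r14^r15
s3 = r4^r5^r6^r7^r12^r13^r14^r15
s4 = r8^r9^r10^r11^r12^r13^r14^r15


s1=0, s2=1, s3=1, s4=1

Syndrome = 14 (error at position 14)


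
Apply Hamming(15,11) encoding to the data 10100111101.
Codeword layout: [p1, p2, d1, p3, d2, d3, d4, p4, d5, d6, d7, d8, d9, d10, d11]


Parity bits: p1=0, p2=1, p3=0, p4=1

011001010111101


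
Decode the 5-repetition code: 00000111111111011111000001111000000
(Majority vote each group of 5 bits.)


Groups: 00000, 11111, 11110, 11111, 00000, 11110, 00000
Majority votes: 0111010

0111010


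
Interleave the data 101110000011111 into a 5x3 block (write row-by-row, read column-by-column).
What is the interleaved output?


Matrix:
  101
  110
  000
  011
  111
Read columns: 110010101110011

110010101110011


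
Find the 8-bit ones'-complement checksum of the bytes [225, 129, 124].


Sum = 478 mod 256 = 222
Complement = 33

33


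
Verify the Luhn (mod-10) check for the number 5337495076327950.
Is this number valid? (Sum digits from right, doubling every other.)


Luhn sum = 69
69 mod 10 = 9

Invalid (Luhn sum mod 10 = 9)


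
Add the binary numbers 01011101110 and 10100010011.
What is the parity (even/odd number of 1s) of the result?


01011101110 = 750
10100010011 = 1299
Sum = 2049 = 100000000001
1s count = 2

even parity (2 ones in 100000000001)


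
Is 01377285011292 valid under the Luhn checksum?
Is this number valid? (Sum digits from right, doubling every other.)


Luhn sum = 49
49 mod 10 = 9

Invalid (Luhn sum mod 10 = 9)


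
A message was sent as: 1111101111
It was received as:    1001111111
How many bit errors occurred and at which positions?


XOR: 0110010000

3 error(s) at position(s): 1, 2, 5


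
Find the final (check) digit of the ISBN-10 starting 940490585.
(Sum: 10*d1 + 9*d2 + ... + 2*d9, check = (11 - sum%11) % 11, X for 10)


Weighted sum: 262
262 mod 11 = 9

Check digit: 2


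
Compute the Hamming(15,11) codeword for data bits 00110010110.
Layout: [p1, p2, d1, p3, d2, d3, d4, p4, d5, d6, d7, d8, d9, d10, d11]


Parity bits: p1=1, p2=0, p3=0, p4=1

100001110010110


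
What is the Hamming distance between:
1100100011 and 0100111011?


XOR: 1000011000
Count of 1s: 3

3


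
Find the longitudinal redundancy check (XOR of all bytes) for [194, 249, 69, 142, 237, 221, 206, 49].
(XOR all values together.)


XOR chain: 194 ^ 249 ^ 69 ^ 142 ^ 237 ^ 221 ^ 206 ^ 49 = 63

63


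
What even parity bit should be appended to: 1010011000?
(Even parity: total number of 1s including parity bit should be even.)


Number of 1s in data: 4
Parity bit: 0

0


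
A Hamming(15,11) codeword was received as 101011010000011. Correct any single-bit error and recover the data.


Syndrome = 8: error at position 8

Data: 11100000011 (corrected bit 8)


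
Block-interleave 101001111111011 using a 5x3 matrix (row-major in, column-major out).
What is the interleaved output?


Matrix:
  101
  001
  111
  111
  011
Read columns: 101100011111111

101100011111111


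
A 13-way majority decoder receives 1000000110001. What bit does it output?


Ones: 4 out of 13
Threshold: 7

0 (4/13 voted 1)


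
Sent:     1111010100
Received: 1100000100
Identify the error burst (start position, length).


XOR: 0011010000

Burst at position 2, length 4


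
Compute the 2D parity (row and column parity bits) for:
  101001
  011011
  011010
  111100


Row parities: 1010
Column parities: 010100

Row P: 1010, Col P: 010100, Corner: 0


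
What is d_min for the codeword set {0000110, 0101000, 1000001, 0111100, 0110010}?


Comparing all pairs, minimum distance: 2
Can detect 1 errors, correct 0 errors

2


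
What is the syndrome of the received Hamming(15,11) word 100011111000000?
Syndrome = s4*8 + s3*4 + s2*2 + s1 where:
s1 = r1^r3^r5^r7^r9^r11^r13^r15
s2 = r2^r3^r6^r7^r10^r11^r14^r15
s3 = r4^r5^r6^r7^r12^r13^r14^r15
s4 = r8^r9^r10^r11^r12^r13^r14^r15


s1=0, s2=0, s3=1, s4=0

Syndrome = 4 (error at position 4)


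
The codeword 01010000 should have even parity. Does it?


Number of 1s: 2

Yes, parity is correct (2 ones)


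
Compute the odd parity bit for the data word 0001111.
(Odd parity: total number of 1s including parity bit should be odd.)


Number of 1s in data: 4
Parity bit: 1

1


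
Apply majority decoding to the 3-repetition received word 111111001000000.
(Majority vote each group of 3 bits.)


Groups: 111, 111, 001, 000, 000
Majority votes: 11000

11000


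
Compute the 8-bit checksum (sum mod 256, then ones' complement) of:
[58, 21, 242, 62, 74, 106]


Sum = 563 mod 256 = 51
Complement = 204

204


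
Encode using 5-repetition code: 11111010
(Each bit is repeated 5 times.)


Each bit -> 5 copies

1111111111111111111111111000001111100000


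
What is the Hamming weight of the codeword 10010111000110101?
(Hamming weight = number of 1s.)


Counting 1s in 10010111000110101

9


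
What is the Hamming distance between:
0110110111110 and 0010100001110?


XOR: 0100010110000
Count of 1s: 4

4


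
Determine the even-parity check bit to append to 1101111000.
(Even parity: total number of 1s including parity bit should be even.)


Number of 1s in data: 6
Parity bit: 0

0


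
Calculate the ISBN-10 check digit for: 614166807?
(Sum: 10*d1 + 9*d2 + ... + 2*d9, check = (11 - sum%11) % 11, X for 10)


Weighted sum: 220
220 mod 11 = 0

Check digit: 0


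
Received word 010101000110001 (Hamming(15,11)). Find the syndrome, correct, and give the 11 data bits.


Syndrome = 14: error at position 14

Data: 00100110011 (corrected bit 14)


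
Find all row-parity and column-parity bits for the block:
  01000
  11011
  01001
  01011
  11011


Row parities: 10010
Column parities: 01010

Row P: 10010, Col P: 01010, Corner: 0


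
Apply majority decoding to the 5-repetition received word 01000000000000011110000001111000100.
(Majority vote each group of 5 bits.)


Groups: 01000, 00000, 00000, 11110, 00000, 11110, 00100
Majority votes: 0001010

0001010


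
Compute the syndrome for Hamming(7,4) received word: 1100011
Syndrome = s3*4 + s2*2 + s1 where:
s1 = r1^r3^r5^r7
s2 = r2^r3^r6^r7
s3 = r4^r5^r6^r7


s1=0, s2=1, s3=0

Syndrome = 2 (error at position 2)


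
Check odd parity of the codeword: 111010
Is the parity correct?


Number of 1s: 4

No, parity error (4 ones)


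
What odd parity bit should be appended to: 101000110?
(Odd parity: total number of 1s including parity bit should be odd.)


Number of 1s in data: 4
Parity bit: 1

1


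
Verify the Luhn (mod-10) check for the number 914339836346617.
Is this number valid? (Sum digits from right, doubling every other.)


Luhn sum = 81
81 mod 10 = 1

Invalid (Luhn sum mod 10 = 1)


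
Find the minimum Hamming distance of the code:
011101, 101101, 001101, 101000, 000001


Comparing all pairs, minimum distance: 1
Can detect 0 errors, correct 0 errors

1


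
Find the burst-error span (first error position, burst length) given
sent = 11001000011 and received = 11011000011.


XOR: 00010000000

Burst at position 3, length 1


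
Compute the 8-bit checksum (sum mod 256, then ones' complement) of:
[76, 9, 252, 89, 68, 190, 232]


Sum = 916 mod 256 = 148
Complement = 107

107


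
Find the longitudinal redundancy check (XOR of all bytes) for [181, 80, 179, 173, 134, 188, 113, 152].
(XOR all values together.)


XOR chain: 181 ^ 80 ^ 179 ^ 173 ^ 134 ^ 188 ^ 113 ^ 152 = 40

40


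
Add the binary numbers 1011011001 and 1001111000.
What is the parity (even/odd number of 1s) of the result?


1011011001 = 729
1001111000 = 632
Sum = 1361 = 10101010001
1s count = 5

odd parity (5 ones in 10101010001)


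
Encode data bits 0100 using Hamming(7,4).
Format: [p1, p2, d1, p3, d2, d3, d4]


Parity bits: p1=1, p2=0, p3=1

1001100


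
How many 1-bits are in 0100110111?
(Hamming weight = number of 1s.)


Counting 1s in 0100110111

6


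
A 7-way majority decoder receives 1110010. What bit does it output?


Ones: 4 out of 7
Threshold: 4

1 (4/7 voted 1)


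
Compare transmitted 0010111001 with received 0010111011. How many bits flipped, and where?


XOR: 0000000010

1 error(s) at position(s): 8


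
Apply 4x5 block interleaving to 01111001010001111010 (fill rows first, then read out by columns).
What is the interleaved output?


Matrix:
  01111
  00101
  00011
  11010
Read columns: 00011001110010111110

00011001110010111110


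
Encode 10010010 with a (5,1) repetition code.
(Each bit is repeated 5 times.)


Each bit -> 5 copies

1111100000000001111100000000001111100000


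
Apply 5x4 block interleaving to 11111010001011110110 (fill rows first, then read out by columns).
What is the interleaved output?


Matrix:
  1111
  1010
  0010
  1111
  0110
Read columns: 11010100111111110010

11010100111111110010


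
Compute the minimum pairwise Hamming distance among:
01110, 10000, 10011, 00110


Comparing all pairs, minimum distance: 1
Can detect 0 errors, correct 0 errors

1


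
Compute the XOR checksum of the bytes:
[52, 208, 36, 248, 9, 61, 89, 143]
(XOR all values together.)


XOR chain: 52 ^ 208 ^ 36 ^ 248 ^ 9 ^ 61 ^ 89 ^ 143 = 218

218


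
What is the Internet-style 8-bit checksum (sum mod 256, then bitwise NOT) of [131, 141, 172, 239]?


Sum = 683 mod 256 = 171
Complement = 84

84


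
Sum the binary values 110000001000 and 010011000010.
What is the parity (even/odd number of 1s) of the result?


110000001000 = 3080
010011000010 = 1218
Sum = 4298 = 1000011001010
1s count = 5

odd parity (5 ones in 1000011001010)


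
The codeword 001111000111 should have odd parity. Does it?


Number of 1s: 7

Yes, parity is correct (7 ones)


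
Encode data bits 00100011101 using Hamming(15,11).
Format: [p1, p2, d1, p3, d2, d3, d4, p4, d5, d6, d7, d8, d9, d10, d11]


Parity bits: p1=1, p2=1, p3=0, p4=0

110001000011101


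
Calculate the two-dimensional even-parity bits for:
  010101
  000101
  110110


Row parities: 100
Column parities: 100110

Row P: 100, Col P: 100110, Corner: 1


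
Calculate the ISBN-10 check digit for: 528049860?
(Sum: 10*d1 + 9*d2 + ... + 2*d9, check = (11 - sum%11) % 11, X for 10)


Weighted sum: 251
251 mod 11 = 9

Check digit: 2


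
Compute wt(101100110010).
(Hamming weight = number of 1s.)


Counting 1s in 101100110010

6


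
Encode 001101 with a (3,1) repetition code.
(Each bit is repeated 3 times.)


Each bit -> 3 copies

000000111111000111


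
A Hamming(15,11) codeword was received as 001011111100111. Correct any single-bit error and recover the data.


Syndrome = 0: no error detected

Data: 11111100111 (no errors)


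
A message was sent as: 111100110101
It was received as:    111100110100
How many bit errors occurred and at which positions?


XOR: 000000000001

1 error(s) at position(s): 11


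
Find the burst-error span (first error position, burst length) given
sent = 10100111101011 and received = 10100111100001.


XOR: 00000000001010

Burst at position 10, length 3


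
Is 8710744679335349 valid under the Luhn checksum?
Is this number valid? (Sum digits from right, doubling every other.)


Luhn sum = 83
83 mod 10 = 3

Invalid (Luhn sum mod 10 = 3)


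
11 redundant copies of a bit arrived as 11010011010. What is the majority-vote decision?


Ones: 6 out of 11
Threshold: 6

1 (6/11 voted 1)


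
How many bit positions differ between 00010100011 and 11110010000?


XOR: 11100110011
Count of 1s: 7

7


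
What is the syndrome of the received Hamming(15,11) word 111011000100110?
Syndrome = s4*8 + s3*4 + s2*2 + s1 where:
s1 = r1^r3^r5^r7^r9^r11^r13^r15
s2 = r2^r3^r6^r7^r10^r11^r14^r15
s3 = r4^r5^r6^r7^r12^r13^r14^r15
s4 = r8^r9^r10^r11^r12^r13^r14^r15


s1=0, s2=1, s3=0, s4=1

Syndrome = 10 (error at position 10)


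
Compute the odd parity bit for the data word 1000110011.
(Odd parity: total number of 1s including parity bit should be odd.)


Number of 1s in data: 5
Parity bit: 0

0


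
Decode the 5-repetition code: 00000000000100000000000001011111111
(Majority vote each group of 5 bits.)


Groups: 00000, 00000, 01000, 00000, 00000, 10111, 11111
Majority votes: 0000011

0000011


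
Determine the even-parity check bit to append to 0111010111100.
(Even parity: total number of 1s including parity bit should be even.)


Number of 1s in data: 8
Parity bit: 0

0


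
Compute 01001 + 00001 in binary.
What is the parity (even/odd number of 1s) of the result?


01001 = 9
00001 = 1
Sum = 10 = 1010
1s count = 2

even parity (2 ones in 1010)


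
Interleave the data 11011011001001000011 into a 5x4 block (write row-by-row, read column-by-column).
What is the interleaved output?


Matrix:
  1101
  1011
  0010
  0100
  0011
Read columns: 11000100100110111001

11000100100110111001


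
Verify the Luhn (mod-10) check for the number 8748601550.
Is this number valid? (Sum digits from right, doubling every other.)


Luhn sum = 41
41 mod 10 = 1

Invalid (Luhn sum mod 10 = 1)


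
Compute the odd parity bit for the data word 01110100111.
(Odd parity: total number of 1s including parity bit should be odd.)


Number of 1s in data: 7
Parity bit: 0

0


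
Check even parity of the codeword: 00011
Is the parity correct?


Number of 1s: 2

Yes, parity is correct (2 ones)


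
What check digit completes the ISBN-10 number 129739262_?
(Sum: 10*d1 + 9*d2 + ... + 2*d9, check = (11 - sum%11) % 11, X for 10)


Weighted sum: 242
242 mod 11 = 0

Check digit: 0


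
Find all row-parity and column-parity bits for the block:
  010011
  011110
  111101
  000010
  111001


Row parities: 10110
Column parities: 001011

Row P: 10110, Col P: 001011, Corner: 1


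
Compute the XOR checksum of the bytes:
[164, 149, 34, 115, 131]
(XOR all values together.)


XOR chain: 164 ^ 149 ^ 34 ^ 115 ^ 131 = 227

227


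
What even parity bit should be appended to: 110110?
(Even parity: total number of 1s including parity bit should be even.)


Number of 1s in data: 4
Parity bit: 0

0


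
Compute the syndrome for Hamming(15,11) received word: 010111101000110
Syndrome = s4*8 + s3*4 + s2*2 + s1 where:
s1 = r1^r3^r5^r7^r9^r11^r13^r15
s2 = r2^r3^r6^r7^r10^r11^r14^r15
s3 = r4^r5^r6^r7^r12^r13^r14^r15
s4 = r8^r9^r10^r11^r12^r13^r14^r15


s1=0, s2=0, s3=0, s4=1

Syndrome = 8 (error at position 8)


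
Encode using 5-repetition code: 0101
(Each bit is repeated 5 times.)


Each bit -> 5 copies

00000111110000011111


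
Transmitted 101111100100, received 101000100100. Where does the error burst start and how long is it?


XOR: 000111000000

Burst at position 3, length 3


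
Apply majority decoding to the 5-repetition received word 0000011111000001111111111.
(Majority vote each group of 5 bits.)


Groups: 00000, 11111, 00000, 11111, 11111
Majority votes: 01011

01011


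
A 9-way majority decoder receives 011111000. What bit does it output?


Ones: 5 out of 9
Threshold: 5

1 (5/9 voted 1)


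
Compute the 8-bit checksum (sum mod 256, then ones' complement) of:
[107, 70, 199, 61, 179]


Sum = 616 mod 256 = 104
Complement = 151

151


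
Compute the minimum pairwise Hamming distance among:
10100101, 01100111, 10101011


Comparing all pairs, minimum distance: 3
Can detect 2 errors, correct 1 errors

3


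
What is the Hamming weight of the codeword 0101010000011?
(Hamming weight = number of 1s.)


Counting 1s in 0101010000011

5


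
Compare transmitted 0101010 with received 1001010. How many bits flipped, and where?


XOR: 1100000

2 error(s) at position(s): 0, 1


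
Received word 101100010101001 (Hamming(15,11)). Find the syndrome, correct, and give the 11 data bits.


Syndrome = 7: error at position 7

Data: 10010101001 (corrected bit 7)


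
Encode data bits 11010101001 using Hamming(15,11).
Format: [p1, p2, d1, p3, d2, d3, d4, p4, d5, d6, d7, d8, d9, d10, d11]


Parity bits: p1=0, p2=0, p3=0, p4=1

001010110101001


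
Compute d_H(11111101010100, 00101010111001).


XOR: 11010111101101
Count of 1s: 10

10


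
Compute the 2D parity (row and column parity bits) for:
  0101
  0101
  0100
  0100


Row parities: 0011
Column parities: 0000

Row P: 0011, Col P: 0000, Corner: 0


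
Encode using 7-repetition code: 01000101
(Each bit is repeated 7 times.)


Each bit -> 7 copies

00000001111111000000000000000000000111111100000001111111


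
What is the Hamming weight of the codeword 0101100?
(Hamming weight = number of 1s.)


Counting 1s in 0101100

3


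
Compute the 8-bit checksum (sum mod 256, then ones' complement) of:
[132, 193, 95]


Sum = 420 mod 256 = 164
Complement = 91

91


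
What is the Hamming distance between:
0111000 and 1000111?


XOR: 1111111
Count of 1s: 7

7


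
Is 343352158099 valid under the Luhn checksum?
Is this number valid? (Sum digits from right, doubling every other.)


Luhn sum = 54
54 mod 10 = 4

Invalid (Luhn sum mod 10 = 4)


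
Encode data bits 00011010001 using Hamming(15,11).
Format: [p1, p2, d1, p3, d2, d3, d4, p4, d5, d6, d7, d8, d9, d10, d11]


Parity bits: p1=0, p2=1, p3=0, p4=1

010000111010001


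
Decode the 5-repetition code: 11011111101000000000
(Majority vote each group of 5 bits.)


Groups: 11011, 11110, 10000, 00000
Majority votes: 1100

1100


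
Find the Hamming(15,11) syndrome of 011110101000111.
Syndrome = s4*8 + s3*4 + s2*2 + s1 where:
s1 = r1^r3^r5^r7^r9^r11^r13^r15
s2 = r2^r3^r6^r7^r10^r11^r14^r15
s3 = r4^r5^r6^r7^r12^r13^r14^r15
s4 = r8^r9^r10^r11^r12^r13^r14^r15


s1=0, s2=1, s3=0, s4=0

Syndrome = 2 (error at position 2)


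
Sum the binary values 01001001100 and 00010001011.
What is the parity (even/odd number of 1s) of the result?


01001001100 = 588
00010001011 = 139
Sum = 727 = 1011010111
1s count = 7

odd parity (7 ones in 1011010111)


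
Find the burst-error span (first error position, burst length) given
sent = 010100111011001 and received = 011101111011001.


XOR: 001001000000000

Burst at position 2, length 4


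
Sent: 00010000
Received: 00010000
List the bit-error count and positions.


XOR: 00000000

0 errors (received matches sent)
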